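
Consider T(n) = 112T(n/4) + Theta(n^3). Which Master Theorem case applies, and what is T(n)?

Master Theorem for T(n) = 112T(n/4) + O(n^3):

a = 112, b = 4, c = 3
log_b(a) = log_4(112) = 3.4037

Case 1: c = 3 < log_4(112) = 3.4037
T(n) = O(n^(log_4 112))

For T(n) = 112T(n/4) + O(n^3): log_4(112) = 3.4037. This is Case 1 of the Master Theorem (c < log_b(a), work dominated by leaves), giving O(n^(log_4 112)).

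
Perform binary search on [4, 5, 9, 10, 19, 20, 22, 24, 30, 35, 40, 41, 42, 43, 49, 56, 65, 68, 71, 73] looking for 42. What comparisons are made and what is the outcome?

Binary search for 42 in [4, 5, 9, 10, 19, 20, 22, 24, 30, 35, 40, 41, 42, 43, 49, 56, 65, 68, 71, 73]:

lo=0, hi=19, mid=9, arr[mid]=35 -> 35 < 42, search right half
lo=10, hi=19, mid=14, arr[mid]=49 -> 49 > 42, search left half
lo=10, hi=13, mid=11, arr[mid]=41 -> 41 < 42, search right half
lo=12, hi=13, mid=12, arr[mid]=42 -> Found target at index 12!

Binary search finds 42 at index 12 after 4 comparisons. The search repeatedly halves the search space by comparing with the middle element.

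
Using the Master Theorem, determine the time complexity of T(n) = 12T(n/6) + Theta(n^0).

Master Theorem for T(n) = 12T(n/6) + O(n^0):

a = 12, b = 6, c = 0
log_b(a) = log_6(12) = 1.3869

Case 1: c = 0 < log_6(12) = 1.3869
T(n) = O(n^(log_6 12))

For T(n) = 12T(n/6) + O(n^0): log_6(12) = 1.3869. This is Case 1 of the Master Theorem (c < log_b(a), work dominated by leaves), giving O(n^(log_6 12)).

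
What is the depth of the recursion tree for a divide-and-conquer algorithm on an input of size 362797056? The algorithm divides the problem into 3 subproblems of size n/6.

For divide and conquer with division factor 6:

Problem sizes at each level:
Level 0: 362797056
Level 1: 60466176
Level 2: 10077696
Level 3: 1679616
Level 4: 279936
Level 5: 46656
Level 6: 7776
Level 7: 1296
Level 8: 216
Level 9: 36
Level 10: 6
Level 11: 1

The root is level 0 and the size-1 base case is level 11 (the tree spans levels 0 through 11, i.e. 12 levels counting the root), so the depth is the number of divisions: log_6(362797056) = 11

The recursion tree depth is log_6(362797056) = 11. At each level, the problem size is divided by 6, so it takes 11 divisions to reduce to a base case of size 1. The algorithm makes 3 recursive calls at each level.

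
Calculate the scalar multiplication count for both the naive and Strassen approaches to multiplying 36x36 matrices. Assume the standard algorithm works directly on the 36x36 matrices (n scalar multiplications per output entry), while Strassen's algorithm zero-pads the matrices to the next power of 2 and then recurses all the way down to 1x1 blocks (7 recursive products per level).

Matrix multiplication for 36x36 matrices:

Strassen's algorithm requires power-of-2 dimensions. Pad 36x36 to 64x64 (next power of 2).

Standard algorithm: 36^3 = 46656 multiplications
Strassen's algorithm: 7^(log2(64)) = 7^6 = 117649 multiplications
Difference: 46656 - 117649 = -70993 (Strassen uses MORE here due to padding overhead — for small or just-over-power-of-2 n, padding can outweigh the per-level savings)

Standard: 46656 multiplications (36^3). Strassen: 117649 multiplications (7^6, after padding to 64x64). Strassen reduces 8 recursive multiplications to 7 at each level.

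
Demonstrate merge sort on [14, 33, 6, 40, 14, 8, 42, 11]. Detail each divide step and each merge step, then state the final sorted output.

Merge sort trace:

Split: [14, 33, 6, 40, 14, 8, 42, 11] -> [14, 33, 6, 40] and [14, 8, 42, 11]
  Split: [14, 33, 6, 40] -> [14, 33] and [6, 40]
    Split: [14, 33] -> [14] and [33]
    Merge: [14] + [33] -> [14, 33]
    Split: [6, 40] -> [6] and [40]
    Merge: [6] + [40] -> [6, 40]
  Merge: [14, 33] + [6, 40] -> [6, 14, 33, 40]
  Split: [14, 8, 42, 11] -> [14, 8] and [42, 11]
    Split: [14, 8] -> [14] and [8]
    Merge: [14] + [8] -> [8, 14]
    Split: [42, 11] -> [42] and [11]
    Merge: [42] + [11] -> [11, 42]
  Merge: [8, 14] + [11, 42] -> [8, 11, 14, 42]
Merge: [6, 14, 33, 40] + [8, 11, 14, 42] -> [6, 8, 11, 14, 14, 33, 40, 42]

Final sorted array: [6, 8, 11, 14, 14, 33, 40, 42]

The merge sort proceeds by recursively splitting the array and merging sorted halves.
After all merges, the sorted array is [6, 8, 11, 14, 14, 33, 40, 42].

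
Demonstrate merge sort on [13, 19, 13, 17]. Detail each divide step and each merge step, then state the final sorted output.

Merge sort trace:

Split: [13, 19, 13, 17] -> [13, 19] and [13, 17]
  Split: [13, 19] -> [13] and [19]
  Merge: [13] + [19] -> [13, 19]
  Split: [13, 17] -> [13] and [17]
  Merge: [13] + [17] -> [13, 17]
Merge: [13, 19] + [13, 17] -> [13, 13, 17, 19]

Final sorted array: [13, 13, 17, 19]

The merge sort proceeds by recursively splitting the array and merging sorted halves.
After all merges, the sorted array is [13, 13, 17, 19].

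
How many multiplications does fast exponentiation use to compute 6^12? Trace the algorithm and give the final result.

Computing 6^12 by squaring (build up from 6^1; each line after the first costs one multiplication):

6^1 = 6
6^2 = (6^1)^2 = 6^2 = 36
6^3 = 6 * 6^2 = 6 * 36 = 216
6^6 = (6^3)^2 = 216^2 = 46656
6^12 = (6^6)^2 = 46656^2 = 2176782336

Result: 2176782336
Multiplications needed: 4 (4 lines after 6^1)

6^12 = 2176782336. Using exponentiation by squaring, this requires 4 multiplications. The key idea: if the exponent is even, square the half-power; if odd, multiply by the base once.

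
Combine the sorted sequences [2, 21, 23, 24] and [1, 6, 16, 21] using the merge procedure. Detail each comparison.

Merging process:

Compare 2 vs 1: take 1 from right. Merged: [1]
Compare 2 vs 6: take 2 from left. Merged: [1, 2]
Compare 21 vs 6: take 6 from right. Merged: [1, 2, 6]
Compare 21 vs 16: take 16 from right. Merged: [1, 2, 6, 16]
Compare 21 vs 21: take 21 from left. Merged: [1, 2, 6, 16, 21]
Compare 23 vs 21: take 21 from right. Merged: [1, 2, 6, 16, 21, 21]
Append remaining from left: [23, 24]. Merged: [1, 2, 6, 16, 21, 21, 23, 24]

Final merged array: [1, 2, 6, 16, 21, 21, 23, 24]
Total comparisons: 6

The merged array is [1, 2, 6, 16, 21, 21, 23, 24], requiring 6 comparisons. The merge step runs in O(n) time where n is the total number of elements.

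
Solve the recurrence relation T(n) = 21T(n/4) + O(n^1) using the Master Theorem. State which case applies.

Master Theorem for T(n) = 21T(n/4) + O(n^1):

a = 21, b = 4, c = 1
log_b(a) = log_4(21) = 2.1962

Case 1: c = 1 < log_4(21) = 2.1962
T(n) = O(n^(log_4 21))

For T(n) = 21T(n/4) + O(n^1): log_4(21) = 2.1962. This is Case 1 of the Master Theorem (c < log_b(a), work dominated by leaves), giving O(n^(log_4 21)).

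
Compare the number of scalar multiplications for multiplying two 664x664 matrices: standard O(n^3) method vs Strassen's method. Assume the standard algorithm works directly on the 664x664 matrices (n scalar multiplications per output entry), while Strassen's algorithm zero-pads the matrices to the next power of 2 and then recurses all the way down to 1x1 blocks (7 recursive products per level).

Matrix multiplication for 664x664 matrices:

Strassen's algorithm requires power-of-2 dimensions. Pad 664x664 to 1024x1024 (next power of 2).

Standard algorithm: 664^3 = 292754944 multiplications
Strassen's algorithm: 7^(log2(1024)) = 7^10 = 282475249 multiplications
Savings: 292754944 - 282475249 = 10279695 multiplications

Standard: 292754944 multiplications (664^3). Strassen: 282475249 multiplications (7^10, after padding to 1024x1024). Strassen reduces 8 recursive multiplications to 7 at each level.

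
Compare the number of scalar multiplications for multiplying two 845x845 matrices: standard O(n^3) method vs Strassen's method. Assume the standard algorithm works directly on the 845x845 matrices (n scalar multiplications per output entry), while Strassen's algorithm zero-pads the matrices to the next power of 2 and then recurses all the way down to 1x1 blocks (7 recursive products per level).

Matrix multiplication for 845x845 matrices:

Strassen's algorithm requires power-of-2 dimensions. Pad 845x845 to 1024x1024 (next power of 2).

Standard algorithm: 845^3 = 603351125 multiplications
Strassen's algorithm: 7^(log2(1024)) = 7^10 = 282475249 multiplications
Savings: 603351125 - 282475249 = 320875876 multiplications

Standard: 603351125 multiplications (845^3). Strassen: 282475249 multiplications (7^10, after padding to 1024x1024). Strassen reduces 8 recursive multiplications to 7 at each level.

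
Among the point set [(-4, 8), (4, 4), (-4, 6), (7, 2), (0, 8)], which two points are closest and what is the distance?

Computing all pairwise distances among 5 points:

d((-4, 8), (4, 4)) = 8.9443
d((-4, 8), (-4, 6)) = 2.0 <-- minimum
d((-4, 8), (7, 2)) = 12.53
d((-4, 8), (0, 8)) = 4.0
d((4, 4), (-4, 6)) = 8.2462
d((4, 4), (7, 2)) = 3.6056
d((4, 4), (0, 8)) = 5.6569
d((-4, 6), (7, 2)) = 11.7047
d((-4, 6), (0, 8)) = 4.4721
d((7, 2), (0, 8)) = 9.2195

Closest pair: (-4, 8) and (-4, 6) with distance 2.0

The closest pair is (-4, 8) and (-4, 6) with Euclidean distance 2.0. For 5 points, brute-force pairwise comparison is shown above. For large n, the divide-and-conquer algorithm (sort by x, recurse on halves, check the dividing strip) achieves O(n log n).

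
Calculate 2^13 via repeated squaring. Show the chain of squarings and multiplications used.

Computing 2^13 by squaring (build up from 2^1; each line after the first costs one multiplication):

2^1 = 2
2^2 = (2^1)^2 = 2^2 = 4
2^3 = 2 * 2^2 = 2 * 4 = 8
2^6 = (2^3)^2 = 8^2 = 64
2^12 = (2^6)^2 = 64^2 = 4096
2^13 = 2 * 2^12 = 2 * 4096 = 8192

Result: 8192
Multiplications needed: 5 (5 lines after 2^1)

2^13 = 8192. Using exponentiation by squaring, this requires 5 multiplications. The key idea: if the exponent is even, square the half-power; if odd, multiply by the base once.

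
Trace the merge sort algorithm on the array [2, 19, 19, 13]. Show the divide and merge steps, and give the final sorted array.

Merge sort trace:

Split: [2, 19, 19, 13] -> [2, 19] and [19, 13]
  Split: [2, 19] -> [2] and [19]
  Merge: [2] + [19] -> [2, 19]
  Split: [19, 13] -> [19] and [13]
  Merge: [19] + [13] -> [13, 19]
Merge: [2, 19] + [13, 19] -> [2, 13, 19, 19]

Final sorted array: [2, 13, 19, 19]

The merge sort proceeds by recursively splitting the array and merging sorted halves.
After all merges, the sorted array is [2, 13, 19, 19].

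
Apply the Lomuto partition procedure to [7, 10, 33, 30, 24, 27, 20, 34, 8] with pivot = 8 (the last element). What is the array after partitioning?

Lomuto partition with pivot = 8:

Initial array: [7, 10, 33, 30, 24, 27, 20, 34, 8]

arr[0]=7 <= 8: swap with position 0, array becomes [7, 10, 33, 30, 24, 27, 20, 34, 8]
arr[1]=10 > 8: no swap
arr[2]=33 > 8: no swap
arr[3]=30 > 8: no swap
arr[4]=24 > 8: no swap
arr[5]=27 > 8: no swap
arr[6]=20 > 8: no swap
arr[7]=34 > 8: no swap

Place pivot at position 1: [7, 8, 33, 30, 24, 27, 20, 34, 10]
Pivot position: 1

After partitioning with pivot 8, the array becomes [7, 8, 33, 30, 24, 27, 20, 34, 10]. The pivot is placed at index 1. All elements to the left of the pivot are <= 8, and all elements to the right are > 8.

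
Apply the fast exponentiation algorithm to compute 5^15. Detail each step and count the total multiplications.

Computing 5^15 by squaring (build up from 5^1; each line after the first costs one multiplication):

5^1 = 5
5^2 = (5^1)^2 = 5^2 = 25
5^3 = 5 * 5^2 = 5 * 25 = 125
5^6 = (5^3)^2 = 125^2 = 15625
5^7 = 5 * 5^6 = 5 * 15625 = 78125
5^14 = (5^7)^2 = 78125^2 = 6103515625
5^15 = 5 * 5^14 = 5 * 6103515625 = 30517578125

Result: 30517578125
Multiplications needed: 6 (6 lines after 5^1)

5^15 = 30517578125. Using exponentiation by squaring, this requires 6 multiplications. The key idea: if the exponent is even, square the half-power; if odd, multiply by the base once.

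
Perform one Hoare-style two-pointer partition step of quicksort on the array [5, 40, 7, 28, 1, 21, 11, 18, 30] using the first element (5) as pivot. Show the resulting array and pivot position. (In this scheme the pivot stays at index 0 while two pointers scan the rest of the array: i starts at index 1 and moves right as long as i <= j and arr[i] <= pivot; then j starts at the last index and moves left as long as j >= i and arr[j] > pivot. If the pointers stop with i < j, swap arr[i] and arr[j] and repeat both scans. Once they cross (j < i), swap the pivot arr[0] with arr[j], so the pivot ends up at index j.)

Hoare-style two-pointer partition with pivot = 5:

Initial array: [5, 40, 7, 28, 1, 21, 11, 18, 30]

Pointers start at i = 1, j = 8.
i stops at index 1 (arr[1]=40 > 5), j stops at index 4 (arr[4]=1 <= 5): swap arr[1] and arr[4], array becomes [5, 1, 7, 28, 40, 21, 11, 18, 30]
i ends at 2, j ends at 1: the pointers have crossed (j < i), so scanning stops.

Swap pivot arr[0] with arr[1] to place pivot at position 1: [1, 5, 7, 28, 40, 21, 11, 18, 30]
Pivot position: 1

After partitioning with pivot 5, the array becomes [1, 5, 7, 28, 40, 21, 11, 18, 30]. The pivot is placed at index 1. All elements to the left of the pivot are <= 5, and all elements to the right are > 5.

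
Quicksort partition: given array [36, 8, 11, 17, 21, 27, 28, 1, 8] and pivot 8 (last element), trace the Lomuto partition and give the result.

Lomuto partition with pivot = 8:

Initial array: [36, 8, 11, 17, 21, 27, 28, 1, 8]

arr[0]=36 > 8: no swap
arr[1]=8 <= 8: swap with position 0, array becomes [8, 36, 11, 17, 21, 27, 28, 1, 8]
arr[2]=11 > 8: no swap
arr[3]=17 > 8: no swap
arr[4]=21 > 8: no swap
arr[5]=27 > 8: no swap
arr[6]=28 > 8: no swap
arr[7]=1 <= 8: swap with position 1, array becomes [8, 1, 11, 17, 21, 27, 28, 36, 8]

Place pivot at position 2: [8, 1, 8, 17, 21, 27, 28, 36, 11]
Pivot position: 2

After partitioning with pivot 8, the array becomes [8, 1, 8, 17, 21, 27, 28, 36, 11]. The pivot is placed at index 2. All elements to the left of the pivot are <= 8, and all elements to the right are > 8.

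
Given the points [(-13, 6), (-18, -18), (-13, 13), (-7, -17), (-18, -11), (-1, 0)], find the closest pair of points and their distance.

Computing all pairwise distances among 6 points:

d((-13, 6), (-18, -18)) = 24.5153
d((-13, 6), (-13, 13)) = 7.0 <-- minimum
d((-13, 6), (-7, -17)) = 23.7697
d((-13, 6), (-18, -11)) = 17.72
d((-13, 6), (-1, 0)) = 13.4164
d((-18, -18), (-13, 13)) = 31.4006
d((-18, -18), (-7, -17)) = 11.0454
d((-18, -18), (-18, -11)) = 7.0 <-- minimum
d((-18, -18), (-1, 0)) = 24.7588
d((-13, 13), (-7, -17)) = 30.5941
d((-13, 13), (-18, -11)) = 24.5153
d((-13, 13), (-1, 0)) = 17.6918
d((-7, -17), (-18, -11)) = 12.53
d((-7, -17), (-1, 0)) = 18.0278
d((-18, -11), (-1, 0)) = 20.2485

Minimum distance: 7.0 (tie among 2 pairs: (-13, 6) and (-13, 13); (-18, -18) and (-18, -11))

The minimum Euclidean distance is 7.0. There is a tie: 2 pairs achieve this minimum — (-13, 6) and (-13, 13); (-18, -18) and (-18, -11). Any of these is a valid closest pair. For 6 points, brute-force pairwise comparison is shown above. For large n, the divide-and-conquer algorithm (sort by x, recurse on halves, check the dividing strip) achieves O(n log n).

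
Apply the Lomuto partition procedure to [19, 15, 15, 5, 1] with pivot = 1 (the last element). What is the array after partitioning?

Lomuto partition with pivot = 1:

Initial array: [19, 15, 15, 5, 1]

arr[0]=19 > 1: no swap
arr[1]=15 > 1: no swap
arr[2]=15 > 1: no swap
arr[3]=5 > 1: no swap

Place pivot at position 0: [1, 15, 15, 5, 19]
Pivot position: 0

After partitioning with pivot 1, the array becomes [1, 15, 15, 5, 19]. The pivot is placed at index 0. All elements to the left of the pivot are <= 1, and all elements to the right are > 1.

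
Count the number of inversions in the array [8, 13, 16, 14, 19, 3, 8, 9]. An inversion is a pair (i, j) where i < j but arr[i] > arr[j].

Finding inversions in [8, 13, 16, 14, 19, 3, 8, 9]:

(0, 5): arr[0]=8 > arr[5]=3
(1, 5): arr[1]=13 > arr[5]=3
(1, 6): arr[1]=13 > arr[6]=8
(1, 7): arr[1]=13 > arr[7]=9
(2, 3): arr[2]=16 > arr[3]=14
(2, 5): arr[2]=16 > arr[5]=3
(2, 6): arr[2]=16 > arr[6]=8
(2, 7): arr[2]=16 > arr[7]=9
(3, 5): arr[3]=14 > arr[5]=3
(3, 6): arr[3]=14 > arr[6]=8
(3, 7): arr[3]=14 > arr[7]=9
(4, 5): arr[4]=19 > arr[5]=3
(4, 6): arr[4]=19 > arr[6]=8
(4, 7): arr[4]=19 > arr[7]=9

Total inversions: 14

The array has 14 inversion(s): (0,5), (1,5), (1,6), (1,7), (2,3), (2,5), (2,6), (2,7), (3,5), (3,6), (3,7), (4,5), (4,6), (4,7). Each pair (i,j) satisfies i < j and arr[i] > arr[j].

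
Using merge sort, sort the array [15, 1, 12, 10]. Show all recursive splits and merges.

Merge sort trace:

Split: [15, 1, 12, 10] -> [15, 1] and [12, 10]
  Split: [15, 1] -> [15] and [1]
  Merge: [15] + [1] -> [1, 15]
  Split: [12, 10] -> [12] and [10]
  Merge: [12] + [10] -> [10, 12]
Merge: [1, 15] + [10, 12] -> [1, 10, 12, 15]

Final sorted array: [1, 10, 12, 15]

The merge sort proceeds by recursively splitting the array and merging sorted halves.
After all merges, the sorted array is [1, 10, 12, 15].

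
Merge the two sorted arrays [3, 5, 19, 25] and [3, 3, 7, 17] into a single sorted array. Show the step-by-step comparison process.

Merging process:

Compare 3 vs 3: take 3 from left. Merged: [3]
Compare 5 vs 3: take 3 from right. Merged: [3, 3]
Compare 5 vs 3: take 3 from right. Merged: [3, 3, 3]
Compare 5 vs 7: take 5 from left. Merged: [3, 3, 3, 5]
Compare 19 vs 7: take 7 from right. Merged: [3, 3, 3, 5, 7]
Compare 19 vs 17: take 17 from right. Merged: [3, 3, 3, 5, 7, 17]
Append remaining from left: [19, 25]. Merged: [3, 3, 3, 5, 7, 17, 19, 25]

Final merged array: [3, 3, 3, 5, 7, 17, 19, 25]
Total comparisons: 6

The merged array is [3, 3, 3, 5, 7, 17, 19, 25], requiring 6 comparisons. The merge step runs in O(n) time where n is the total number of elements.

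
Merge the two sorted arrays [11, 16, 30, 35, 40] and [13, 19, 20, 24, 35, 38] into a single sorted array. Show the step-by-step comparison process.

Merging process:

Compare 11 vs 13: take 11 from left. Merged: [11]
Compare 16 vs 13: take 13 from right. Merged: [11, 13]
Compare 16 vs 19: take 16 from left. Merged: [11, 13, 16]
Compare 30 vs 19: take 19 from right. Merged: [11, 13, 16, 19]
Compare 30 vs 20: take 20 from right. Merged: [11, 13, 16, 19, 20]
Compare 30 vs 24: take 24 from right. Merged: [11, 13, 16, 19, 20, 24]
Compare 30 vs 35: take 30 from left. Merged: [11, 13, 16, 19, 20, 24, 30]
Compare 35 vs 35: take 35 from left. Merged: [11, 13, 16, 19, 20, 24, 30, 35]
Compare 40 vs 35: take 35 from right. Merged: [11, 13, 16, 19, 20, 24, 30, 35, 35]
Compare 40 vs 38: take 38 from right. Merged: [11, 13, 16, 19, 20, 24, 30, 35, 35, 38]
Append remaining from left: [40]. Merged: [11, 13, 16, 19, 20, 24, 30, 35, 35, 38, 40]

Final merged array: [11, 13, 16, 19, 20, 24, 30, 35, 35, 38, 40]
Total comparisons: 10

The merged array is [11, 13, 16, 19, 20, 24, 30, 35, 35, 38, 40], requiring 10 comparisons. The merge step runs in O(n) time where n is the total number of elements.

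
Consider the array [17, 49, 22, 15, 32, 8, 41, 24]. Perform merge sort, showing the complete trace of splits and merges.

Merge sort trace:

Split: [17, 49, 22, 15, 32, 8, 41, 24] -> [17, 49, 22, 15] and [32, 8, 41, 24]
  Split: [17, 49, 22, 15] -> [17, 49] and [22, 15]
    Split: [17, 49] -> [17] and [49]
    Merge: [17] + [49] -> [17, 49]
    Split: [22, 15] -> [22] and [15]
    Merge: [22] + [15] -> [15, 22]
  Merge: [17, 49] + [15, 22] -> [15, 17, 22, 49]
  Split: [32, 8, 41, 24] -> [32, 8] and [41, 24]
    Split: [32, 8] -> [32] and [8]
    Merge: [32] + [8] -> [8, 32]
    Split: [41, 24] -> [41] and [24]
    Merge: [41] + [24] -> [24, 41]
  Merge: [8, 32] + [24, 41] -> [8, 24, 32, 41]
Merge: [15, 17, 22, 49] + [8, 24, 32, 41] -> [8, 15, 17, 22, 24, 32, 41, 49]

Final sorted array: [8, 15, 17, 22, 24, 32, 41, 49]

The merge sort proceeds by recursively splitting the array and merging sorted halves.
After all merges, the sorted array is [8, 15, 17, 22, 24, 32, 41, 49].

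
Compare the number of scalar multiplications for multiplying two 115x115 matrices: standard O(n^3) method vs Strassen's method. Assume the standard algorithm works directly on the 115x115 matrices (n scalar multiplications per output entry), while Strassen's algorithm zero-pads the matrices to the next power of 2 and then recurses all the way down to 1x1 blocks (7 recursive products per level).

Matrix multiplication for 115x115 matrices:

Strassen's algorithm requires power-of-2 dimensions. Pad 115x115 to 128x128 (next power of 2).

Standard algorithm: 115^3 = 1520875 multiplications
Strassen's algorithm: 7^(log2(128)) = 7^7 = 823543 multiplications
Savings: 1520875 - 823543 = 697332 multiplications

Standard: 1520875 multiplications (115^3). Strassen: 823543 multiplications (7^7, after padding to 128x128). Strassen reduces 8 recursive multiplications to 7 at each level.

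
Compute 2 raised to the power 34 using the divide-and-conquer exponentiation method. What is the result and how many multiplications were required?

Computing 2^34 by squaring (build up from 2^1; each line after the first costs one multiplication):

2^1 = 2
2^2 = (2^1)^2 = 2^2 = 4
2^4 = (2^2)^2 = 4^2 = 16
2^8 = (2^4)^2 = 16^2 = 256
2^16 = (2^8)^2 = 256^2 = 65536
2^17 = 2 * 2^16 = 2 * 65536 = 131072
2^34 = (2^17)^2 = 131072^2 = 17179869184

Result: 17179869184
Multiplications needed: 6 (6 lines after 2^1)

2^34 = 17179869184. Using exponentiation by squaring, this requires 6 multiplications. The key idea: if the exponent is even, square the half-power; if odd, multiply by the base once.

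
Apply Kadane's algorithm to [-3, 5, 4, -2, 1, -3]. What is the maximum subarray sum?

Using Kadane's algorithm on [-3, 5, 4, -2, 1, -3]:

Scanning through the array:
Position 1 (value 5): max_ending_here = 5, max_so_far = 5
Position 2 (value 4): max_ending_here = 9, max_so_far = 9
Position 3 (value -2): max_ending_here = 7, max_so_far = 9
Position 4 (value 1): max_ending_here = 8, max_so_far = 9
Position 5 (value -3): max_ending_here = 5, max_so_far = 9

Maximum subarray: [5, 4]
Maximum sum: 9

The maximum subarray is [5, 4] with sum 9. This subarray runs from index 1 to index 2.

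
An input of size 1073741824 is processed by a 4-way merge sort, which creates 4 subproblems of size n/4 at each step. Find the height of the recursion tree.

For divide and conquer with division factor 4:

Problem sizes at each level:
Level 0: 1073741824
Level 1: 268435456
Level 2: 67108864
Level 3: 16777216
Level 4: 4194304
Level 5: 1048576
Level 6: 262144
Level 7: 65536
Level 8: 16384
Level 9: 4096
Level 10: 1024
Level 11: 256
Level 12: 64
Level 13: 16
Level 14: 4
Level 15: 1

The root is level 0 and the size-1 base case is level 15 (the tree spans levels 0 through 15, i.e. 16 levels counting the root), so the depth is the number of divisions: log_4(1073741824) = 15

The recursion tree depth is log_4(1073741824) = 15. At each level, the problem size is divided by 4, so it takes 15 divisions to reduce to a base case of size 1. The algorithm makes 4 recursive calls at each level.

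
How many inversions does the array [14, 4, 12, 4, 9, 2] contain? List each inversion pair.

Finding inversions in [14, 4, 12, 4, 9, 2]:

(0, 1): arr[0]=14 > arr[1]=4
(0, 2): arr[0]=14 > arr[2]=12
(0, 3): arr[0]=14 > arr[3]=4
(0, 4): arr[0]=14 > arr[4]=9
(0, 5): arr[0]=14 > arr[5]=2
(1, 5): arr[1]=4 > arr[5]=2
(2, 3): arr[2]=12 > arr[3]=4
(2, 4): arr[2]=12 > arr[4]=9
(2, 5): arr[2]=12 > arr[5]=2
(3, 5): arr[3]=4 > arr[5]=2
(4, 5): arr[4]=9 > arr[5]=2

Total inversions: 11

The array has 11 inversion(s): (0,1), (0,2), (0,3), (0,4), (0,5), (1,5), (2,3), (2,4), (2,5), (3,5), (4,5). Each pair (i,j) satisfies i < j and arr[i] > arr[j].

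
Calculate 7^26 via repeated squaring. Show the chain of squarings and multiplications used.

Computing 7^26 by squaring (build up from 7^1; each line after the first costs one multiplication):

7^1 = 7
7^2 = (7^1)^2 = 7^2 = 49
7^3 = 7 * 7^2 = 7 * 49 = 343
7^6 = (7^3)^2 = 343^2 = 117649
7^12 = (7^6)^2 = 117649^2 = 13841287201
7^13 = 7 * 7^12 = 7 * 13841287201 = 96889010407
7^26 = (7^13)^2 = 96889010407^2 = 9387480337647754305649

Result: 9387480337647754305649
Multiplications needed: 6 (6 lines after 7^1)

7^26 = 9387480337647754305649. Using exponentiation by squaring, this requires 6 multiplications. The key idea: if the exponent is even, square the half-power; if odd, multiply by the base once.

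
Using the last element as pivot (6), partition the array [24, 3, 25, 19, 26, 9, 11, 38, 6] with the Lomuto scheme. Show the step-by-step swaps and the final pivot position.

Lomuto partition with pivot = 6:

Initial array: [24, 3, 25, 19, 26, 9, 11, 38, 6]

arr[0]=24 > 6: no swap
arr[1]=3 <= 6: swap with position 0, array becomes [3, 24, 25, 19, 26, 9, 11, 38, 6]
arr[2]=25 > 6: no swap
arr[3]=19 > 6: no swap
arr[4]=26 > 6: no swap
arr[5]=9 > 6: no swap
arr[6]=11 > 6: no swap
arr[7]=38 > 6: no swap

Place pivot at position 1: [3, 6, 25, 19, 26, 9, 11, 38, 24]
Pivot position: 1

After partitioning with pivot 6, the array becomes [3, 6, 25, 19, 26, 9, 11, 38, 24]. The pivot is placed at index 1. All elements to the left of the pivot are <= 6, and all elements to the right are > 6.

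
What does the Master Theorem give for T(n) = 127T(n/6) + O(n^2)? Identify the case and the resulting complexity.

Master Theorem for T(n) = 127T(n/6) + O(n^2):

a = 127, b = 6, c = 2
log_b(a) = log_6(127) = 2.7036

Case 1: c = 2 < log_6(127) = 2.7036
T(n) = O(n^(log_6 127))

For T(n) = 127T(n/6) + O(n^2): log_6(127) = 2.7036. This is Case 1 of the Master Theorem (c < log_b(a), work dominated by leaves), giving O(n^(log_6 127)).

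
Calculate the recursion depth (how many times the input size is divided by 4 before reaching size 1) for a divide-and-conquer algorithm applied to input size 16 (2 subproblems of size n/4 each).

For divide and conquer with division factor 4:

Problem sizes at each level:
Level 0: 16
Level 1: 4
Level 2: 1

The root is level 0 and the size-1 base case is level 2 (the tree spans levels 0 through 2, i.e. 3 levels counting the root), so the depth is the number of divisions: log_4(16) = 2

The recursion tree depth is log_4(16) = 2. At each level, the problem size is divided by 4, so it takes 2 divisions to reduce to a base case of size 1. The algorithm makes 2 recursive calls at each level.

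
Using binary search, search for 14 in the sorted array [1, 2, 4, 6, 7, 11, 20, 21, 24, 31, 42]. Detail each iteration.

Binary search for 14 in [1, 2, 4, 6, 7, 11, 20, 21, 24, 31, 42]:

lo=0, hi=10, mid=5, arr[mid]=11 -> 11 < 14, search right half
lo=6, hi=10, mid=8, arr[mid]=24 -> 24 > 14, search left half
lo=6, hi=7, mid=6, arr[mid]=20 -> 20 > 14, search left half
lo=6 > hi=5, target 14 not found

Binary search determines that 14 is not in the array after 3 comparisons. The search space was exhausted without finding the target.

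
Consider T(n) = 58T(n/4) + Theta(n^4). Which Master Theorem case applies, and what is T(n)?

Master Theorem for T(n) = 58T(n/4) + O(n^4):

a = 58, b = 4, c = 4
log_b(a) = log_4(58) = 2.9290

Case 3: c = 4 > log_4(58) = 2.9290
T(n) = O(n^4) = O(n^4)

For T(n) = 58T(n/4) + O(n^4): log_4(58) = 2.9290. This is Case 3 of the Master Theorem (c > log_b(a), work dominated by root), giving O(n^4).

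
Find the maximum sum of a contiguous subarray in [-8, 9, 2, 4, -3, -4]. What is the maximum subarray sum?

Using Kadane's algorithm on [-8, 9, 2, 4, -3, -4]:

Scanning through the array:
Position 1 (value 9): max_ending_here = 9, max_so_far = 9
Position 2 (value 2): max_ending_here = 11, max_so_far = 11
Position 3 (value 4): max_ending_here = 15, max_so_far = 15
Position 4 (value -3): max_ending_here = 12, max_so_far = 15
Position 5 (value -4): max_ending_here = 8, max_so_far = 15

Maximum subarray: [9, 2, 4]
Maximum sum: 15

The maximum subarray is [9, 2, 4] with sum 15. This subarray runs from index 1 to index 3.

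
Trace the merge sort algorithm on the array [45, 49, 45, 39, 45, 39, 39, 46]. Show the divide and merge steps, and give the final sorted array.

Merge sort trace:

Split: [45, 49, 45, 39, 45, 39, 39, 46] -> [45, 49, 45, 39] and [45, 39, 39, 46]
  Split: [45, 49, 45, 39] -> [45, 49] and [45, 39]
    Split: [45, 49] -> [45] and [49]
    Merge: [45] + [49] -> [45, 49]
    Split: [45, 39] -> [45] and [39]
    Merge: [45] + [39] -> [39, 45]
  Merge: [45, 49] + [39, 45] -> [39, 45, 45, 49]
  Split: [45, 39, 39, 46] -> [45, 39] and [39, 46]
    Split: [45, 39] -> [45] and [39]
    Merge: [45] + [39] -> [39, 45]
    Split: [39, 46] -> [39] and [46]
    Merge: [39] + [46] -> [39, 46]
  Merge: [39, 45] + [39, 46] -> [39, 39, 45, 46]
Merge: [39, 45, 45, 49] + [39, 39, 45, 46] -> [39, 39, 39, 45, 45, 45, 46, 49]

Final sorted array: [39, 39, 39, 45, 45, 45, 46, 49]

The merge sort proceeds by recursively splitting the array and merging sorted halves.
After all merges, the sorted array is [39, 39, 39, 45, 45, 45, 46, 49].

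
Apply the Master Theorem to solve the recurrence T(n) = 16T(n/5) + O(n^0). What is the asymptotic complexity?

Master Theorem for T(n) = 16T(n/5) + O(n^0):

a = 16, b = 5, c = 0
log_b(a) = log_5(16) = 1.7227

Case 1: c = 0 < log_5(16) = 1.7227
T(n) = O(n^(log_5 16))

For T(n) = 16T(n/5) + O(n^0): log_5(16) = 1.7227. This is Case 1 of the Master Theorem (c < log_b(a), work dominated by leaves), giving O(n^(log_5 16)).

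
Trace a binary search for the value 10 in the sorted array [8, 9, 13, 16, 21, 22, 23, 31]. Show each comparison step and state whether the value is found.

Binary search for 10 in [8, 9, 13, 16, 21, 22, 23, 31]:

lo=0, hi=7, mid=3, arr[mid]=16 -> 16 > 10, search left half
lo=0, hi=2, mid=1, arr[mid]=9 -> 9 < 10, search right half
lo=2, hi=2, mid=2, arr[mid]=13 -> 13 > 10, search left half
lo=2 > hi=1, target 10 not found

Binary search determines that 10 is not in the array after 3 comparisons. The search space was exhausted without finding the target.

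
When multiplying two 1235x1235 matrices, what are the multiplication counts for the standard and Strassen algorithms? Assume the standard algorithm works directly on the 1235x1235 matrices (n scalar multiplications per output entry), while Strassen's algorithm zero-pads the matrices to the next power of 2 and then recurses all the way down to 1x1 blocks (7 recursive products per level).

Matrix multiplication for 1235x1235 matrices:

Strassen's algorithm requires power-of-2 dimensions. Pad 1235x1235 to 2048x2048 (next power of 2).

Standard algorithm: 1235^3 = 1883652875 multiplications
Strassen's algorithm: 7^(log2(2048)) = 7^11 = 1977326743 multiplications
Difference: 1883652875 - 1977326743 = -93673868 (Strassen uses MORE here due to padding overhead — for small or just-over-power-of-2 n, padding can outweigh the per-level savings)

Standard: 1883652875 multiplications (1235^3). Strassen: 1977326743 multiplications (7^11, after padding to 2048x2048). Strassen reduces 8 recursive multiplications to 7 at each level.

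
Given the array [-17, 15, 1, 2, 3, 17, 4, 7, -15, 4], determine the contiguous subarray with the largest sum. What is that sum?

Using Kadane's algorithm on [-17, 15, 1, 2, 3, 17, 4, 7, -15, 4]:

Scanning through the array:
Position 1 (value 15): max_ending_here = 15, max_so_far = 15
Position 2 (value 1): max_ending_here = 16, max_so_far = 16
Position 3 (value 2): max_ending_here = 18, max_so_far = 18
Position 4 (value 3): max_ending_here = 21, max_so_far = 21
Position 5 (value 17): max_ending_here = 38, max_so_far = 38
Position 6 (value 4): max_ending_here = 42, max_so_far = 42
Position 7 (value 7): max_ending_here = 49, max_so_far = 49
Position 8 (value -15): max_ending_here = 34, max_so_far = 49
Position 9 (value 4): max_ending_here = 38, max_so_far = 49

Maximum subarray: [15, 1, 2, 3, 17, 4, 7]
Maximum sum: 49

The maximum subarray is [15, 1, 2, 3, 17, 4, 7] with sum 49. This subarray runs from index 1 to index 7.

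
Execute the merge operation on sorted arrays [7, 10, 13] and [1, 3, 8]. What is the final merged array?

Merging process:

Compare 7 vs 1: take 1 from right. Merged: [1]
Compare 7 vs 3: take 3 from right. Merged: [1, 3]
Compare 7 vs 8: take 7 from left. Merged: [1, 3, 7]
Compare 10 vs 8: take 8 from right. Merged: [1, 3, 7, 8]
Append remaining from left: [10, 13]. Merged: [1, 3, 7, 8, 10, 13]

Final merged array: [1, 3, 7, 8, 10, 13]
Total comparisons: 4

The merged array is [1, 3, 7, 8, 10, 13], requiring 4 comparisons. The merge step runs in O(n) time where n is the total number of elements.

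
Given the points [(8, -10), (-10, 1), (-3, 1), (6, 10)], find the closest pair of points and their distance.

Computing all pairwise distances among 4 points:

d((8, -10), (-10, 1)) = 21.095
d((8, -10), (-3, 1)) = 15.5563
d((8, -10), (6, 10)) = 20.0998
d((-10, 1), (-3, 1)) = 7.0 <-- minimum
d((-10, 1), (6, 10)) = 18.3576
d((-3, 1), (6, 10)) = 12.7279

Closest pair: (-10, 1) and (-3, 1) with distance 7.0

The closest pair is (-10, 1) and (-3, 1) with Euclidean distance 7.0. For 4 points, brute-force pairwise comparison is shown above. For large n, the divide-and-conquer algorithm (sort by x, recurse on halves, check the dividing strip) achieves O(n log n).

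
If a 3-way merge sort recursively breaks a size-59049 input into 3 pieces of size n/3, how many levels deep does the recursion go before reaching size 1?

For divide and conquer with division factor 3:

Problem sizes at each level:
Level 0: 59049
Level 1: 19683
Level 2: 6561
Level 3: 2187
Level 4: 729
Level 5: 243
Level 6: 81
Level 7: 27
Level 8: 9
Level 9: 3
Level 10: 1

The root is level 0 and the size-1 base case is level 10 (the tree spans levels 0 through 10, i.e. 11 levels counting the root), so the depth is the number of divisions: log_3(59049) = 10

The recursion tree depth is log_3(59049) = 10. At each level, the problem size is divided by 3, so it takes 10 divisions to reduce to a base case of size 1. The algorithm makes 3 recursive calls at each level.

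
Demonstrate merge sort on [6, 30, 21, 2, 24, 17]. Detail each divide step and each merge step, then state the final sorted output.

Merge sort trace:

Split: [6, 30, 21, 2, 24, 17] -> [6, 30, 21] and [2, 24, 17]
  Split: [6, 30, 21] -> [6] and [30, 21]
    Split: [30, 21] -> [30] and [21]
    Merge: [30] + [21] -> [21, 30]
  Merge: [6] + [21, 30] -> [6, 21, 30]
  Split: [2, 24, 17] -> [2] and [24, 17]
    Split: [24, 17] -> [24] and [17]
    Merge: [24] + [17] -> [17, 24]
  Merge: [2] + [17, 24] -> [2, 17, 24]
Merge: [6, 21, 30] + [2, 17, 24] -> [2, 6, 17, 21, 24, 30]

Final sorted array: [2, 6, 17, 21, 24, 30]

The merge sort proceeds by recursively splitting the array and merging sorted halves.
After all merges, the sorted array is [2, 6, 17, 21, 24, 30].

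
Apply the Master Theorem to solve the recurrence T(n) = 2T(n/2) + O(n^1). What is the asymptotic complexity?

Master Theorem for T(n) = 2T(n/2) + O(n^1):

a = 2, b = 2, c = 1
log_b(a) = log_2(2) = 1.0000

Case 2: c = 1 = log_2(2) = 1.0000
T(n) = O(n^1 log n) = O(n log n)

For T(n) = 2T(n/2) + O(n^1): log_2(2) = 1.0000. This is Case 2 of the Master Theorem (c = log_b(a), equal work at all levels), giving O(n log n).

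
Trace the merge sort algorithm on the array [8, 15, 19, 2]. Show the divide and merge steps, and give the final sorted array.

Merge sort trace:

Split: [8, 15, 19, 2] -> [8, 15] and [19, 2]
  Split: [8, 15] -> [8] and [15]
  Merge: [8] + [15] -> [8, 15]
  Split: [19, 2] -> [19] and [2]
  Merge: [19] + [2] -> [2, 19]
Merge: [8, 15] + [2, 19] -> [2, 8, 15, 19]

Final sorted array: [2, 8, 15, 19]

The merge sort proceeds by recursively splitting the array and merging sorted halves.
After all merges, the sorted array is [2, 8, 15, 19].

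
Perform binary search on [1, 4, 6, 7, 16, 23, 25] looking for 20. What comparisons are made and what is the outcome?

Binary search for 20 in [1, 4, 6, 7, 16, 23, 25]:

lo=0, hi=6, mid=3, arr[mid]=7 -> 7 < 20, search right half
lo=4, hi=6, mid=5, arr[mid]=23 -> 23 > 20, search left half
lo=4, hi=4, mid=4, arr[mid]=16 -> 16 < 20, search right half
lo=5 > hi=4, target 20 not found

Binary search determines that 20 is not in the array after 3 comparisons. The search space was exhausted without finding the target.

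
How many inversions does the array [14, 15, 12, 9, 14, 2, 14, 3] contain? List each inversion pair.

Finding inversions in [14, 15, 12, 9, 14, 2, 14, 3]:

(0, 2): arr[0]=14 > arr[2]=12
(0, 3): arr[0]=14 > arr[3]=9
(0, 5): arr[0]=14 > arr[5]=2
(0, 7): arr[0]=14 > arr[7]=3
(1, 2): arr[1]=15 > arr[2]=12
(1, 3): arr[1]=15 > arr[3]=9
(1, 4): arr[1]=15 > arr[4]=14
(1, 5): arr[1]=15 > arr[5]=2
(1, 6): arr[1]=15 > arr[6]=14
(1, 7): arr[1]=15 > arr[7]=3
(2, 3): arr[2]=12 > arr[3]=9
(2, 5): arr[2]=12 > arr[5]=2
(2, 7): arr[2]=12 > arr[7]=3
(3, 5): arr[3]=9 > arr[5]=2
(3, 7): arr[3]=9 > arr[7]=3
(4, 5): arr[4]=14 > arr[5]=2
(4, 7): arr[4]=14 > arr[7]=3
(6, 7): arr[6]=14 > arr[7]=3

Total inversions: 18

The array has 18 inversion(s): (0,2), (0,3), (0,5), (0,7), (1,2), (1,3), (1,4), (1,5), (1,6), (1,7), (2,3), (2,5), (2,7), (3,5), (3,7), (4,5), (4,7), (6,7). Each pair (i,j) satisfies i < j and arr[i] > arr[j].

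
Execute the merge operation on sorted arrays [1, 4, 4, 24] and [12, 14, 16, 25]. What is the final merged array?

Merging process:

Compare 1 vs 12: take 1 from left. Merged: [1]
Compare 4 vs 12: take 4 from left. Merged: [1, 4]
Compare 4 vs 12: take 4 from left. Merged: [1, 4, 4]
Compare 24 vs 12: take 12 from right. Merged: [1, 4, 4, 12]
Compare 24 vs 14: take 14 from right. Merged: [1, 4, 4, 12, 14]
Compare 24 vs 16: take 16 from right. Merged: [1, 4, 4, 12, 14, 16]
Compare 24 vs 25: take 24 from left. Merged: [1, 4, 4, 12, 14, 16, 24]
Append remaining from right: [25]. Merged: [1, 4, 4, 12, 14, 16, 24, 25]

Final merged array: [1, 4, 4, 12, 14, 16, 24, 25]
Total comparisons: 7

The merged array is [1, 4, 4, 12, 14, 16, 24, 25], requiring 7 comparisons. The merge step runs in O(n) time where n is the total number of elements.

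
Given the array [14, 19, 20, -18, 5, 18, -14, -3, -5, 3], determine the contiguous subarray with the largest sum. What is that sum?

Using Kadane's algorithm on [14, 19, 20, -18, 5, 18, -14, -3, -5, 3]:

Scanning through the array:
Position 1 (value 19): max_ending_here = 33, max_so_far = 33
Position 2 (value 20): max_ending_here = 53, max_so_far = 53
Position 3 (value -18): max_ending_here = 35, max_so_far = 53
Position 4 (value 5): max_ending_here = 40, max_so_far = 53
Position 5 (value 18): max_ending_here = 58, max_so_far = 58
Position 6 (value -14): max_ending_here = 44, max_so_far = 58
Position 7 (value -3): max_ending_here = 41, max_so_far = 58
Position 8 (value -5): max_ending_here = 36, max_so_far = 58
Position 9 (value 3): max_ending_here = 39, max_so_far = 58

Maximum subarray: [14, 19, 20, -18, 5, 18]
Maximum sum: 58

The maximum subarray is [14, 19, 20, -18, 5, 18] with sum 58. This subarray runs from index 0 to index 5.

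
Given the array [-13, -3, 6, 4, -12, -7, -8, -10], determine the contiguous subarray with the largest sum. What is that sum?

Using Kadane's algorithm on [-13, -3, 6, 4, -12, -7, -8, -10]:

Scanning through the array:
Position 1 (value -3): max_ending_here = -3, max_so_far = -3
Position 2 (value 6): max_ending_here = 6, max_so_far = 6
Position 3 (value 4): max_ending_here = 10, max_so_far = 10
Position 4 (value -12): max_ending_here = -2, max_so_far = 10
Position 5 (value -7): max_ending_here = -7, max_so_far = 10
Position 6 (value -8): max_ending_here = -8, max_so_far = 10
Position 7 (value -10): max_ending_here = -10, max_so_far = 10

Maximum subarray: [6, 4]
Maximum sum: 10

The maximum subarray is [6, 4] with sum 10. This subarray runs from index 2 to index 3.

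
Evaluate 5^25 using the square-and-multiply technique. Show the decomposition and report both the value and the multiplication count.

Computing 5^25 by squaring (build up from 5^1; each line after the first costs one multiplication):

5^1 = 5
5^2 = (5^1)^2 = 5^2 = 25
5^3 = 5 * 5^2 = 5 * 25 = 125
5^6 = (5^3)^2 = 125^2 = 15625
5^12 = (5^6)^2 = 15625^2 = 244140625
5^24 = (5^12)^2 = 244140625^2 = 59604644775390625
5^25 = 5 * 5^24 = 5 * 59604644775390625 = 298023223876953125

Result: 298023223876953125
Multiplications needed: 6 (6 lines after 5^1)

5^25 = 298023223876953125. Using exponentiation by squaring, this requires 6 multiplications. The key idea: if the exponent is even, square the half-power; if odd, multiply by the base once.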